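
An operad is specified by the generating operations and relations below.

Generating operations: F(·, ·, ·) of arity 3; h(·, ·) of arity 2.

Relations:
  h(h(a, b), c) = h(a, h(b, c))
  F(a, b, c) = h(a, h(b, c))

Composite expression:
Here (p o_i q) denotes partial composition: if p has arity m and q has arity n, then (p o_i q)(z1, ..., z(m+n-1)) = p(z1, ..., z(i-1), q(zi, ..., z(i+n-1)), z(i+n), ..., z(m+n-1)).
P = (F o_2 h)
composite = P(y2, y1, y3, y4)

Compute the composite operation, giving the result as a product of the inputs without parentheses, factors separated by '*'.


y2 * y1 * y3 * y4

Associativity of F dissolves the nesting; only the y-input order survives.
h(y1, y3) reduces to y1 * y3
F(y2, h(y1, y3), y4) reduces to y2 * y1 * y3 * y4


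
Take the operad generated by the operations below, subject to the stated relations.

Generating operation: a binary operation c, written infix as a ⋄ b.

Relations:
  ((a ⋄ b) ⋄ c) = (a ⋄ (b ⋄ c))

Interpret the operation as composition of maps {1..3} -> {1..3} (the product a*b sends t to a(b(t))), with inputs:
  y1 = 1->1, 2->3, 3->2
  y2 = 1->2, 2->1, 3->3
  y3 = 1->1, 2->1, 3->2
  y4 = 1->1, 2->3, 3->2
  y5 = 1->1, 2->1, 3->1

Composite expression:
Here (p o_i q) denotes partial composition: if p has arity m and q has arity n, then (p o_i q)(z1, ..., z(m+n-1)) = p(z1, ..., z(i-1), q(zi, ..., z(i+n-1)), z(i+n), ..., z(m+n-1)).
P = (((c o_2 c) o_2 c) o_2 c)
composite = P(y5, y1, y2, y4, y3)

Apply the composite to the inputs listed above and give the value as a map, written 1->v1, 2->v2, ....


1->1, 2->1, 3->1

(y1 ⋄ y2) = 1->3, 2->1, 3->2
((y1 ⋄ y2) ⋄ y4) = 1->3, 2->2, 3->1
(((y1 ⋄ y2) ⋄ y4) ⋄ y3) = 1->3, 2->3, 3->2
(y5 ⋄ (((y1 ⋄ y2) ⋄ y4) ⋄ y3)) = 1->1, 2->1, 3->1


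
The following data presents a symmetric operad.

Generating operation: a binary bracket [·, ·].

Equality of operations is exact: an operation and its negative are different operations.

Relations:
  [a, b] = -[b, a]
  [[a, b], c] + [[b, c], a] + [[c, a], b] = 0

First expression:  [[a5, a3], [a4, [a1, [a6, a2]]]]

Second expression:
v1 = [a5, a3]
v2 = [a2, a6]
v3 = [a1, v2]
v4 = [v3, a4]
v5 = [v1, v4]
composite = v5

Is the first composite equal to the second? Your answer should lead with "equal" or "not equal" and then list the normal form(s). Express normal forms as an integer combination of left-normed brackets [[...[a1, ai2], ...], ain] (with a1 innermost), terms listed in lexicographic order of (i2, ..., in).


In normal form, the first expression is [[[[[a1, a2], a6], a4], a3], a5] - [[[[[a1, a2], a6], a4], a5], a3] - [[[[[a1, a6], a2], a4], a3], a5] + [[[[[a1, a6], a2], a4], a5], a3]
In normal form, the second expression is [[[[[a1, a2], a6], a4], a3], a5] - [[[[[a1, a2], a6], a4], a5], a3] - [[[[[a1, a6], a2], a4], a3], a5] + [[[[[a1, a6], a2], a4], a5], a3]
Identical normal forms: equal.

equal; the common form is [[[[[a1, a2], a6], a4], a3], a5] - [[[[[a1, a2], a6], a4], a5], a3] - [[[[[a1, a6], a2], a4], a3], a5] + [[[[[a1, a6], a2], a4], a5], a3]


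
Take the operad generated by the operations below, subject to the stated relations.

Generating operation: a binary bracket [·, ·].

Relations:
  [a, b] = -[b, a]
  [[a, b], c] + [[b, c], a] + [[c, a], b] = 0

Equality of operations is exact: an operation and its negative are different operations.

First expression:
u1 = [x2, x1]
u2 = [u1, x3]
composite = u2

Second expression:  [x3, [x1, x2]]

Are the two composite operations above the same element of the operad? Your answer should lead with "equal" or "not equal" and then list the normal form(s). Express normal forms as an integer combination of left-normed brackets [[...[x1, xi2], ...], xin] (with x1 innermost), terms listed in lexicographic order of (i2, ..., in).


equal; both compose to -[[x1, x2], x3]


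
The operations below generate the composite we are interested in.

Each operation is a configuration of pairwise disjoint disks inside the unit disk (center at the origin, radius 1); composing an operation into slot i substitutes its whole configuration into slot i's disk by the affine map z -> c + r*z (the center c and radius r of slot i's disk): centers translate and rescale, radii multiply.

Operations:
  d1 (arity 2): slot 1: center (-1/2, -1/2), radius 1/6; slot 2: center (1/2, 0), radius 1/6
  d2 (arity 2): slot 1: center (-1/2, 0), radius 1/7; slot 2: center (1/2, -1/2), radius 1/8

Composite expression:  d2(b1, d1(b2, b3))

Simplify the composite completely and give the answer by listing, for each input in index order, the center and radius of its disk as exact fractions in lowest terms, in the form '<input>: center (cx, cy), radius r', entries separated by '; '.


b1: center (-1/2, 0), radius 1/7; b2: center (7/16, -9/16), radius 1/48; b3: center (9/16, -1/2), radius 1/48

Follow each b-input down from d2: c' goes to c + r*c', radius to r*r'.
b1 passes through 1 substitution, ending at center (-1/2, 0), radius 1/7
b2 passes through 2 substitutions, ending at center (7/16, -9/16), radius 1/48
b3 passes through 2 substitutions, ending at center (9/16, -1/2), radius 1/48


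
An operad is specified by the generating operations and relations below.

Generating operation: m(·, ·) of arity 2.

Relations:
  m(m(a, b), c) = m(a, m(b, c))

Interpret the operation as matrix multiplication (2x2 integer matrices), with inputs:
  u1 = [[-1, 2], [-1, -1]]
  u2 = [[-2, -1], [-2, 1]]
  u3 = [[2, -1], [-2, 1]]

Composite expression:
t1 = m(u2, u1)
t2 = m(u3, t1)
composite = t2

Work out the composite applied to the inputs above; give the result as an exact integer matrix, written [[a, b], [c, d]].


[[5, -1], [-5, 1]]

m(u2, u1) = [[3, -3], [1, -5]]
m(u3, m(u2, u1)) = [[5, -1], [-5, 1]]


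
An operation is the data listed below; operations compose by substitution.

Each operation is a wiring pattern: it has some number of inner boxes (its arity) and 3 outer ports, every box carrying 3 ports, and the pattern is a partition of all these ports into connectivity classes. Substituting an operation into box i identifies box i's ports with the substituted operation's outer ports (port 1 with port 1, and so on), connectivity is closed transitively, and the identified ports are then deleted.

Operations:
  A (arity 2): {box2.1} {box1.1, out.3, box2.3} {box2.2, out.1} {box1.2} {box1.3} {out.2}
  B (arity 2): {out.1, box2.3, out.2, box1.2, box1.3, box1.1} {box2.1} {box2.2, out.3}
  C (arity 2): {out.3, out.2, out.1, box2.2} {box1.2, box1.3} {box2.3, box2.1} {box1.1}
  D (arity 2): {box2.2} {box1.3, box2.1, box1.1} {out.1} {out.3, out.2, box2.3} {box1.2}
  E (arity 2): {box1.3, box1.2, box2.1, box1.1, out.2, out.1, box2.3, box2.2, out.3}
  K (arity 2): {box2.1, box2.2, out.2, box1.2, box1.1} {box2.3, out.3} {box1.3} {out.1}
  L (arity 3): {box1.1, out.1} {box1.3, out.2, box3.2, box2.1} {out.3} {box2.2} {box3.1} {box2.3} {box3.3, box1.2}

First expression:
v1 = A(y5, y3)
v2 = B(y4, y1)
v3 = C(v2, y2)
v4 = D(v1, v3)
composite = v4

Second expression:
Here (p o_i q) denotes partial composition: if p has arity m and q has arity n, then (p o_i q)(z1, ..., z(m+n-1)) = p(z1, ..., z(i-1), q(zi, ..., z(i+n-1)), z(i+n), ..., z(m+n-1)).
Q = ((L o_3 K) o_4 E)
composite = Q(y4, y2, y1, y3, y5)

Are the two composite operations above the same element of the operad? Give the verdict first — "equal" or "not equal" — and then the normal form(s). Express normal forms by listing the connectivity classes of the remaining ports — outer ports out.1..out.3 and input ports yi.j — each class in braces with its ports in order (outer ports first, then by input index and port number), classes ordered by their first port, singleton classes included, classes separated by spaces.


The first expression reduces to {out.1} {out.2, out.3, y2.2, y3.2, y3.3, y5.1} {y1.1} {y1.2, y1.3, y4.1, y4.2, y4.3} {y2.1, y2.3} {y3.1} {y5.2} {y5.3}
The second expression reduces to {out.1, y4.1} {out.2, y1.1, y1.2, y2.1, y3.1, y3.2, y3.3, y4.2, y4.3, y5.1, y5.2, y5.3} {out.3} {y1.3} {y2.2} {y2.3}
They disagree, so not equal.

not equal — first {out.1} {out.2, out.3, y2.2, y3.2, y3.3, y5.1} {y1.1} {y1.2, y1.3, y4.1, y4.2, y4.3} {y2.1, y2.3} {y3.1} {y5.2} {y5.3}, second {out.1, y4.1} {out.2, y1.1, y1.2, y2.1, y3.1, y3.2, y3.3, y4.2, y4.3, y5.1, y5.2, y5.3} {out.3} {y1.3} {y2.2} {y2.3}


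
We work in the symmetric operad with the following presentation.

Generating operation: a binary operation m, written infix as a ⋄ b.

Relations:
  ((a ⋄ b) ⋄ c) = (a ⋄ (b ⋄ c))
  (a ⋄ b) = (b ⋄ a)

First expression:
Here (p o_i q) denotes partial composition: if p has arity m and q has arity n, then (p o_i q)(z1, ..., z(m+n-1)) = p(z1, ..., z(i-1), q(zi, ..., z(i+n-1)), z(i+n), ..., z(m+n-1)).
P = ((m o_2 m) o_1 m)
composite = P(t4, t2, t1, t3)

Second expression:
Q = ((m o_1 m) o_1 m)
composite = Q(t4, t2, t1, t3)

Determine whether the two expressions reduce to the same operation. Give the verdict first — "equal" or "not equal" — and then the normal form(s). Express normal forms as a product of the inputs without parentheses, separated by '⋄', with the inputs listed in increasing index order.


equal; both compose to t1 ⋄ t2 ⋄ t3 ⋄ t4

Normal form of the first expression: t1 ⋄ t2 ⋄ t3 ⋄ t4
Normal form of the second expression: t1 ⋄ t2 ⋄ t3 ⋄ t4
One common form — equal.


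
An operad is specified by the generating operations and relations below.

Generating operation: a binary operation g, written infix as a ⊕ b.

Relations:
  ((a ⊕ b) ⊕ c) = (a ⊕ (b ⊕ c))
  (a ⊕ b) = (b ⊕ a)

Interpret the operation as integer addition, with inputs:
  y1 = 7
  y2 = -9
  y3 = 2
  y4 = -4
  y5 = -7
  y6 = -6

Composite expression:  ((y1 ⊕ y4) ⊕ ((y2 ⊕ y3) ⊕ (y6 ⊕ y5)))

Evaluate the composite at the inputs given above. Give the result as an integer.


-17

(y1 ⊕ y4) = 3
(y2 ⊕ y3) = -7
(y6 ⊕ y5) = -13
((y2 ⊕ y3) ⊕ (y6 ⊕ y5)) = -20
((y1 ⊕ y4) ⊕ ((y2 ⊕ y3) ⊕ (y6 ⊕ y5))) = -17


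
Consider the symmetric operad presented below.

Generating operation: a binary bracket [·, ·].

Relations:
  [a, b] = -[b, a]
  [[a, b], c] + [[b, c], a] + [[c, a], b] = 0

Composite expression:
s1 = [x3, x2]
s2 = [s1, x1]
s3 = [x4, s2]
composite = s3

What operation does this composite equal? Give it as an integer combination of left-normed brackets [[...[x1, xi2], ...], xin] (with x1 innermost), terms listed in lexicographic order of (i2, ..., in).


-[[[x1, x2], x3], x4] + [[[x1, x3], x2], x4]


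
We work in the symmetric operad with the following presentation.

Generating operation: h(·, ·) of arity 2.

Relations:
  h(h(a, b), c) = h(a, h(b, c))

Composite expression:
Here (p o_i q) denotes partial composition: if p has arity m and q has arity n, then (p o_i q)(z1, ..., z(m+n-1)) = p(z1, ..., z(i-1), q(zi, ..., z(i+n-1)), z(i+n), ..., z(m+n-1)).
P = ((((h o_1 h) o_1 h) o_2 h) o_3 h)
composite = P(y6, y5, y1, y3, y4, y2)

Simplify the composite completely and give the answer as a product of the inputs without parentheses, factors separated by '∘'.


y6 ∘ y5 ∘ y1 ∘ y3 ∘ y4 ∘ y2

Every regrouping of h is equal, so read the y-inputs in written order.
h(y1, y3) flattens to y1 ∘ y3
h(y5, h(y1, y3)) flattens to y5 ∘ y1 ∘ y3
h(y6, h(y5, h(y1, y3))) flattens to y6 ∘ y5 ∘ y1 ∘ y3
h(h(y6, h(y5, h(y1, y3))), y4) flattens to y6 ∘ y5 ∘ y1 ∘ y3 ∘ y4
h(h(h(y6, h(y5, h(y1, y3))), y4), y2) flattens to y6 ∘ y5 ∘ y1 ∘ y3 ∘ y4 ∘ y2


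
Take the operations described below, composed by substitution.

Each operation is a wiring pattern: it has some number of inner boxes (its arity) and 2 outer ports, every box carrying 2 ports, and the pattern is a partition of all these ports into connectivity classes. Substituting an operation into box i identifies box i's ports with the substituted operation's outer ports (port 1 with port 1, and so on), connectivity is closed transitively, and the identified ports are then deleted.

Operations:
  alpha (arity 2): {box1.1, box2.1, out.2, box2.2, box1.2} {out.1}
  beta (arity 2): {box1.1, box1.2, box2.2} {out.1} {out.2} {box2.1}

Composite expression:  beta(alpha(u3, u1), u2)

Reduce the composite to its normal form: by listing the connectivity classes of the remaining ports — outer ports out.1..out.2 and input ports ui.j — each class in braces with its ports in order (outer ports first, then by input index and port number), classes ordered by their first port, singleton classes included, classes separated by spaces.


{out.1} {out.2} {u1.1, u1.2, u2.2, u3.1, u3.2} {u2.1}

Treat the ports identified at beta as solder joints: merge, then drop.
alpha over (u3, u1) gives {out.1} {out.2, u1.1, u1.2, u3.1, u3.2}, out.j being that stage's outer ports
beta over (u3, u1, u2) gives {out.1} {out.2} {u1.1, u1.2, u2.2, u3.1, u3.2} {u2.1}, out.j being that stage's outer ports


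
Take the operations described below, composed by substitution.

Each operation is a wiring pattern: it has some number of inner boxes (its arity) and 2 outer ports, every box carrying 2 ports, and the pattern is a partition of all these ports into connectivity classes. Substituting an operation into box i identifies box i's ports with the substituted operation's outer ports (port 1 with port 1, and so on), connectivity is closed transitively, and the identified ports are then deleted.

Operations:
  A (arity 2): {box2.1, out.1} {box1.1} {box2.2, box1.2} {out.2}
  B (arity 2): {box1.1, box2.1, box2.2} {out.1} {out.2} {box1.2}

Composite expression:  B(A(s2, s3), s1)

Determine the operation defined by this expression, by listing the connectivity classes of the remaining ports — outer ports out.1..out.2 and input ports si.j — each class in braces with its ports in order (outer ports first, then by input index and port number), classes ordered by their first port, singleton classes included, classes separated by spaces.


{out.1} {out.2} {s1.1, s1.2, s3.1} {s2.1} {s2.2, s3.2}

Reachability decides: close wires over B-identified ports.
through A, on inputs (s2, s3): {out.1, s3.1} {out.2} {s2.1} {s2.2, s3.2} (out.j = stage outer ports)
through B, on inputs (s2, s3, s1): {out.1} {out.2} {s1.1, s1.2, s3.1} {s2.1} {s2.2, s3.2} (out.j = stage outer ports)


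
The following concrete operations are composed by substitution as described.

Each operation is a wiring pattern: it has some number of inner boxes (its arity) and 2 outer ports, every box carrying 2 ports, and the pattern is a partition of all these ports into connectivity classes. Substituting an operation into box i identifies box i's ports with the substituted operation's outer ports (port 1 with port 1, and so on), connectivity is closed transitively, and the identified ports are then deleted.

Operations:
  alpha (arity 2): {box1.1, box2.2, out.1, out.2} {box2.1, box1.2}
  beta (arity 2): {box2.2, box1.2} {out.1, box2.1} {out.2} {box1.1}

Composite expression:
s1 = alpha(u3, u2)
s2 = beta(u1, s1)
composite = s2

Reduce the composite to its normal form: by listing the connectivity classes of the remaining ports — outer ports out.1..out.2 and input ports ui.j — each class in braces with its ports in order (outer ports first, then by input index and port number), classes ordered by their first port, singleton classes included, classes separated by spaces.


{out.1, u1.2, u2.2, u3.1} {out.2} {u1.1} {u2.1, u3.2}

Substituting into beta glues patterns; closure does the rest.
composing alpha on (u3, u2), with out.j its own outer ports: {out.1, out.2, u2.2, u3.1} {u2.1, u3.2}
composing beta on (u1, u3, u2), with out.j its own outer ports: {out.1, u1.2, u2.2, u3.1} {out.2} {u1.1} {u2.1, u3.2}


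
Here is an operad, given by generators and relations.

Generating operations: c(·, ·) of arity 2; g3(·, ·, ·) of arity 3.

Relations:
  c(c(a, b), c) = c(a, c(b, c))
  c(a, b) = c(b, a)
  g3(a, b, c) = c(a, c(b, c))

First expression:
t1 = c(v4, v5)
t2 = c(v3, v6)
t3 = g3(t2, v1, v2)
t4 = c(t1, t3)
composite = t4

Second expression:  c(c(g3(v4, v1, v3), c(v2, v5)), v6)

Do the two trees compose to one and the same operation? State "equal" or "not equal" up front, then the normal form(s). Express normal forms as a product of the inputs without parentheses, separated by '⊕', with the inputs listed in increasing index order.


equal — both sides give v1 ⊕ v2 ⊕ v3 ⊕ v4 ⊕ v5 ⊕ v6

Reducing the first expression gives v1 ⊕ v2 ⊕ v3 ⊕ v4 ⊕ v5 ⊕ v6
Reducing the second expression gives v1 ⊕ v2 ⊕ v3 ⊕ v4 ⊕ v5 ⊕ v6
Both agree, so they are equal.


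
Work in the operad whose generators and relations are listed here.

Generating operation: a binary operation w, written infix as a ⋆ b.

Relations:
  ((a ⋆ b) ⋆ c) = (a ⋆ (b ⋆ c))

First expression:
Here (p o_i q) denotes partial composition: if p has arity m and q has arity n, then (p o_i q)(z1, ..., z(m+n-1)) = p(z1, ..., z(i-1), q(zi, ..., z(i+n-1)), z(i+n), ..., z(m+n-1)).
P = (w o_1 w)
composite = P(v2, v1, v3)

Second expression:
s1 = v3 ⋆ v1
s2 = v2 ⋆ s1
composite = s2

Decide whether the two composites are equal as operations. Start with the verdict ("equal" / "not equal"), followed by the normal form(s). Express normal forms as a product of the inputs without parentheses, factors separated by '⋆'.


The first expression reduces to v2 ⋆ v1 ⋆ v3
The second expression reduces to v2 ⋆ v3 ⋆ v1
The normal forms differ: not equal.

not equal — first v2 ⋆ v1 ⋆ v3, second v2 ⋆ v3 ⋆ v1


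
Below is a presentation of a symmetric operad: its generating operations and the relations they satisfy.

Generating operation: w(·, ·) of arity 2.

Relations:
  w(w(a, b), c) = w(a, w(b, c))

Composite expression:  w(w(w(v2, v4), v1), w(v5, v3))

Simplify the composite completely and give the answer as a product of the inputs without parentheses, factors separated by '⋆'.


v2 ⋆ v4 ⋆ v1 ⋆ v5 ⋆ v3

The w-tree's shape is irrelevant; the v-reading-order decides.
w(v2, v4) spells out as v2 ⋆ v4
w(w(v2, v4), v1) spells out as v2 ⋆ v4 ⋆ v1
w(v5, v3) spells out as v5 ⋆ v3
w(w(w(v2, v4), v1), w(v5, v3)) spells out as v2 ⋆ v4 ⋆ v1 ⋆ v5 ⋆ v3


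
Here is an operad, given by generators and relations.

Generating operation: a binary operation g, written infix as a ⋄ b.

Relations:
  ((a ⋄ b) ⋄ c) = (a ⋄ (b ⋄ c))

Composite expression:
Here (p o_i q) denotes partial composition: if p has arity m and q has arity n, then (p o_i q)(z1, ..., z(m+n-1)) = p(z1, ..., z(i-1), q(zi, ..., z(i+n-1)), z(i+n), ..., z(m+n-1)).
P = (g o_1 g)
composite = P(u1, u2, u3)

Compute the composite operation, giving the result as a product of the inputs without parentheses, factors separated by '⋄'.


u1 ⋄ u2 ⋄ u3

Key point: g is associative — brackets drop, the u-order remains.
(u1 ⋄ u2) linearizes to u1 ⋄ u2
((u1 ⋄ u2) ⋄ u3) linearizes to u1 ⋄ u2 ⋄ u3


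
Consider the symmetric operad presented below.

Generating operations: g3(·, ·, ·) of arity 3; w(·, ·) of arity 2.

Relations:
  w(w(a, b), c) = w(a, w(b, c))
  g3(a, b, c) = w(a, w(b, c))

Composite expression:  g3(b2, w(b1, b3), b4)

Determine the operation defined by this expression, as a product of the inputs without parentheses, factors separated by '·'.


b2 · b1 · b3 · b4

Key point: g3 is associative — brackets drop, the b-order remains.
w(b1, b3) unparenthesizes to b1 · b3
g3(b2, w(b1, b3), b4) unparenthesizes to b2 · b1 · b3 · b4


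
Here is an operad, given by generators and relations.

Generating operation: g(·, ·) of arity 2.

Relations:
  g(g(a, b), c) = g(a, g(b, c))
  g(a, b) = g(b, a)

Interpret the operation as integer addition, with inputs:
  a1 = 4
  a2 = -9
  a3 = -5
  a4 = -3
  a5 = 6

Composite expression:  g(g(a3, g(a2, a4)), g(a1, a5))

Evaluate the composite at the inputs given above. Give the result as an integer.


-7


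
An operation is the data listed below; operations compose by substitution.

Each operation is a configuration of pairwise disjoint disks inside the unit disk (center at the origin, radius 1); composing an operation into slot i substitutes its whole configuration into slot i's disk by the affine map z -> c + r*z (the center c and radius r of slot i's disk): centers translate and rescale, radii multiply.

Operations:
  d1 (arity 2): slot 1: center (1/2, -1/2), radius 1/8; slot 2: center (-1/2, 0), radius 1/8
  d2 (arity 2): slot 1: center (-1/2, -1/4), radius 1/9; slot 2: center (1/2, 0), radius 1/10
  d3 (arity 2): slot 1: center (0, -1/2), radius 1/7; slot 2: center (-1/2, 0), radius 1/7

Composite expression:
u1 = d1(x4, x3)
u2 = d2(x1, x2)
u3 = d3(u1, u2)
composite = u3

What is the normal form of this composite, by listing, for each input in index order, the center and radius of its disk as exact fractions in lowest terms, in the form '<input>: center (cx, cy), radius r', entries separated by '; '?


x1: center (-4/7, -1/28), radius 1/63; x2: center (-3/7, 0), radius 1/70; x3: center (-1/14, -1/2), radius 1/56; x4: center (1/14, -4/7), radius 1/56

Each x-disk chains the slot maps above it in d3; radii multiply.
x4 passes through 2 substitutions, ending at center (1/14, -4/7), radius 1/56
x3 passes through 2 substitutions, ending at center (-1/14, -1/2), radius 1/56
x1 passes through 2 substitutions, ending at center (-4/7, -1/28), radius 1/63
x2 passes through 2 substitutions, ending at center (-3/7, 0), radius 1/70


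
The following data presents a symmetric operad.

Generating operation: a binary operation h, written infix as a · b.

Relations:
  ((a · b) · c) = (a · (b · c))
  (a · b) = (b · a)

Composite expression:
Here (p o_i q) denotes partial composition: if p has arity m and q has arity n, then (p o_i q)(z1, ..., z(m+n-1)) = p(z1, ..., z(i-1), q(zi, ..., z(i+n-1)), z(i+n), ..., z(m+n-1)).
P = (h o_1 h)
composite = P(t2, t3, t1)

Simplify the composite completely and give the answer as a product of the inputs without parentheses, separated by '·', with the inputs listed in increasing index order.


t1 · t2 · t3

Both nesting and order wash out for h; what remains is which t's occur.
(t2 · t3) flattens to t2 · t3
((t2 · t3) · t1) flattens to t2 · t3 · t1
rearranged into index order: t1 · t2 · t3


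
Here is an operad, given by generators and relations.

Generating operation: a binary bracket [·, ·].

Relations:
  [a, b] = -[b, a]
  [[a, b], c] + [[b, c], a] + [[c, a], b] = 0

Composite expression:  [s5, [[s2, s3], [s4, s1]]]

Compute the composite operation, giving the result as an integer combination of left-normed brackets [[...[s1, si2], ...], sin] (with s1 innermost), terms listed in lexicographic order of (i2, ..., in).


-[[[[s1, s4], s2], s3], s5] + [[[[s1, s4], s3], s2], s5]

Expand each bracket as ab - ba; the s1-initial words give the coefficients.
Composite bracket: [s5, [[s2, s3], [s4, s1]]]
Under [a, b] = ab - ba we get 16 signed associative words (2^4 = 16).
Only words starting with s1 matter:
  from s1s4s2s3s5, sign -1: term -[[[[s1, s4], s2], s3], s5]
  from s1s4s3s2s5, sign +1: term +[[[[s1, s4], s3], s2], s5]


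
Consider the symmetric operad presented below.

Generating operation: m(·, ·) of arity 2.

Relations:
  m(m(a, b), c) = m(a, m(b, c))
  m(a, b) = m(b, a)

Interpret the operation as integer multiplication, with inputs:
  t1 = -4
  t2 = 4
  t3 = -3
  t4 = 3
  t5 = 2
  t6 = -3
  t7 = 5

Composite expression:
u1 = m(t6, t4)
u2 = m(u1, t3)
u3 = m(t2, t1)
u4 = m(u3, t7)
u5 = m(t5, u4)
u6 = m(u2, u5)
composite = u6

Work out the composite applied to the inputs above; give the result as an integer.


m(t6, t4) = -9
m(m(t6, t4), t3) = 27
m(t2, t1) = -16
m(m(t2, t1), t7) = -80
m(t5, m(m(t2, t1), t7)) = -160
m(m(m(t6, t4), t3), m(t5, m(m(t2, t1), t7))) = -4320

-4320


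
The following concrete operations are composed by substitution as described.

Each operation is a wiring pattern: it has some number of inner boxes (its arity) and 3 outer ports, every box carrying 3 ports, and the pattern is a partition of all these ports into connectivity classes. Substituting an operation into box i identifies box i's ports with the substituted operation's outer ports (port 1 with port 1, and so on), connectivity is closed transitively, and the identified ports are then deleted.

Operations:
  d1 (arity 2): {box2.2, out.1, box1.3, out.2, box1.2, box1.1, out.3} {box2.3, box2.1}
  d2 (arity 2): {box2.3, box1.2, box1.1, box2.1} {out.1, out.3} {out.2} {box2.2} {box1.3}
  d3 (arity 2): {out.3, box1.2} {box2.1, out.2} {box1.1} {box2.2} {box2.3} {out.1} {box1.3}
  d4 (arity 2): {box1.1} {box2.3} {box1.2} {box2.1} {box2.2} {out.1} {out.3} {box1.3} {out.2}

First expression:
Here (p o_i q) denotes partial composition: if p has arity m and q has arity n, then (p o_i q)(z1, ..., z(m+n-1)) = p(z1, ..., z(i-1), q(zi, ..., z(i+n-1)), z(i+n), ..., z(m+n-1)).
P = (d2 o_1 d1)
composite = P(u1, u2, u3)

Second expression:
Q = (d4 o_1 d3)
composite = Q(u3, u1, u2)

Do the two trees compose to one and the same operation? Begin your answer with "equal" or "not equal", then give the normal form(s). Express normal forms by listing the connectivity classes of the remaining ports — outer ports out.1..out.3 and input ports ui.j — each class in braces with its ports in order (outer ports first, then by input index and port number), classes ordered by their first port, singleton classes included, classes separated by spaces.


not equal; first: {out.1, out.3} {out.2} {u1.1, u1.2, u1.3, u2.2, u3.1, u3.3} {u2.1, u2.3} {u3.2}; second: {out.1} {out.2} {out.3} {u1.1} {u1.2} {u1.3} {u2.1} {u2.2} {u2.3} {u3.1} {u3.2} {u3.3}

The first composite normalizes to {out.1, out.3} {out.2} {u1.1, u1.2, u1.3, u2.2, u3.1, u3.3} {u2.1, u2.3} {u3.2}
The second composite normalizes to {out.1} {out.2} {out.3} {u1.1} {u1.2} {u1.3} {u2.1} {u2.2} {u2.3} {u3.1} {u3.2} {u3.3}
No match — not equal.


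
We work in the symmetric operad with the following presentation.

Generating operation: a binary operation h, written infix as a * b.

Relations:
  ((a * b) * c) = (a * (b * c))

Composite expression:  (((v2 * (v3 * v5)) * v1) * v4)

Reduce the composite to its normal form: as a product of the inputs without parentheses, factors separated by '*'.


v2 * v3 * v5 * v1 * v4

Key point: h is associative — brackets drop, the v-order remains.
(v3 * v5) collapses to v3 * v5
(v2 * (v3 * v5)) collapses to v2 * v3 * v5
((v2 * (v3 * v5)) * v1) collapses to v2 * v3 * v5 * v1
(((v2 * (v3 * v5)) * v1) * v4) collapses to v2 * v3 * v5 * v1 * v4


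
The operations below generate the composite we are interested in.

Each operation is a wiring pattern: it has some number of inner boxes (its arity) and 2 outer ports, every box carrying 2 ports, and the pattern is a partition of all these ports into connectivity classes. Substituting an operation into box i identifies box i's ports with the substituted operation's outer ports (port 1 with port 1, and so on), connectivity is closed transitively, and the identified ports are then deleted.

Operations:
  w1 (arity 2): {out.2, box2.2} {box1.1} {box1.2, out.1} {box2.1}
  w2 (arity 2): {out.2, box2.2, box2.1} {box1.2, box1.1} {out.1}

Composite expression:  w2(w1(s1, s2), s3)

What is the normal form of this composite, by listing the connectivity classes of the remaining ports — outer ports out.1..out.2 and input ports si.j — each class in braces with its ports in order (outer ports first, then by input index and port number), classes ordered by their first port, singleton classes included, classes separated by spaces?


{out.1} {out.2, s3.1, s3.2} {s1.1} {s1.2, s2.2} {s2.1}

After gluing at w2, chains via deleted ports link the s-ports.
w1 over (s1, s2) gives {out.1, s1.2} {out.2, s2.2} {s1.1} {s2.1}, out.j being that stage's outer ports
w2 over (s1, s2, s3) gives {out.1} {out.2, s3.1, s3.2} {s1.1} {s1.2, s2.2} {s2.1}, out.j being that stage's outer ports


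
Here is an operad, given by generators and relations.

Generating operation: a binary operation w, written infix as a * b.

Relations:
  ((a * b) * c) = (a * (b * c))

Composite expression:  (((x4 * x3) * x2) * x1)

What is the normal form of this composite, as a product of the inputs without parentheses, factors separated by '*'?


The w-tree's shape is irrelevant; the x-reading-order decides.
(x4 * x3) collapses to x4 * x3
((x4 * x3) * x2) collapses to x4 * x3 * x2
(((x4 * x3) * x2) * x1) collapses to x4 * x3 * x2 * x1

x4 * x3 * x2 * x1


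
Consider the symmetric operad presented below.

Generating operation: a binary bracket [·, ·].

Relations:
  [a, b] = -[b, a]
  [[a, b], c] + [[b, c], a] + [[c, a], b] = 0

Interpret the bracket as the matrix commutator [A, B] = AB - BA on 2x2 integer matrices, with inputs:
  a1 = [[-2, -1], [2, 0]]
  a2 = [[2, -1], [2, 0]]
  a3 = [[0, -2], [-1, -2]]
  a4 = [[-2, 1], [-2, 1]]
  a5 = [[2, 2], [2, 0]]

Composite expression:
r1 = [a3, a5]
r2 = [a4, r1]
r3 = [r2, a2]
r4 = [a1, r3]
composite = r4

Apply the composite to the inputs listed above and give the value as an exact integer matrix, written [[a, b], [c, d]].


[a3, a5] = [[-2, 8], [-6, 2]]
[a4, [a3, a5]] = [[10, -20], [-10, -10]]
[[a4, [a3, a5]], a2] = [[-50, 20], [-60, 50]]
[a1, [[a4, [a3, a5]], a2]] = [[20, -140], [-320, -20]]

[[20, -140], [-320, -20]]


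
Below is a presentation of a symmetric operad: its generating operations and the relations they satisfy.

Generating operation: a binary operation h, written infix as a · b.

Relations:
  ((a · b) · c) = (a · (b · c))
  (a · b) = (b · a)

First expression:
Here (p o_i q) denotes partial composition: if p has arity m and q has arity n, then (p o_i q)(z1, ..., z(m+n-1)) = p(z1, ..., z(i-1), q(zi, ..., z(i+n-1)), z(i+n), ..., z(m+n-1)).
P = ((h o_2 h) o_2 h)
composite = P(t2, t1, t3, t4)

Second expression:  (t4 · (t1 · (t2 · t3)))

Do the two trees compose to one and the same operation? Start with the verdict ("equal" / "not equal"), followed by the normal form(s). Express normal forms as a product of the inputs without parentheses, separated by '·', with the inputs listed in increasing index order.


equal; both compose to t1 · t2 · t3 · t4

Reducing the first expression gives t1 · t2 · t3 · t4
Reducing the second expression gives t1 · t2 · t3 · t4
The forms coincide; equal.


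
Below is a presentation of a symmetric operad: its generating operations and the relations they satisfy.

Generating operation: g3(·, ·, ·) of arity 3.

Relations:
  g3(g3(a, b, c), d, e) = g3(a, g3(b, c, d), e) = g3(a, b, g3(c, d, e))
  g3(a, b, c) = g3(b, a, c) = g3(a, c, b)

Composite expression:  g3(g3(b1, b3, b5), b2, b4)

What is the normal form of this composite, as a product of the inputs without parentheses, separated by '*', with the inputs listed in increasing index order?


b1 * b2 * b3 * b4 * b5

With g3 associative and commutative, the b-input set is all that matters.
g3(b1, b3, b5) flattens to b1 * b3 * b5
g3(g3(b1, b3, b5), b2, b4) flattens to b1 * b3 * b5 * b2 * b4
reordering the factors by index: b1 * b2 * b3 * b4 * b5


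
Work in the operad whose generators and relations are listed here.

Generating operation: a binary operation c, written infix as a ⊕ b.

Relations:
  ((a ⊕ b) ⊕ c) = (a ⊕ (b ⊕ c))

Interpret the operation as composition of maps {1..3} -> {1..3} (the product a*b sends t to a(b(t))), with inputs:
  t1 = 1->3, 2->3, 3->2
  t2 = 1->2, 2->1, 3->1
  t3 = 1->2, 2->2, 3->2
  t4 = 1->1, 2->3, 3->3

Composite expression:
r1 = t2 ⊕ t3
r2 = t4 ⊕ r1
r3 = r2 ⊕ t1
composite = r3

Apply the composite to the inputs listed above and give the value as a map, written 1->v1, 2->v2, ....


1->1, 2->1, 3->1

(t2 ⊕ t3) = 1->1, 2->1, 3->1
(t4 ⊕ (t2 ⊕ t3)) = 1->1, 2->1, 3->1
((t4 ⊕ (t2 ⊕ t3)) ⊕ t1) = 1->1, 2->1, 3->1


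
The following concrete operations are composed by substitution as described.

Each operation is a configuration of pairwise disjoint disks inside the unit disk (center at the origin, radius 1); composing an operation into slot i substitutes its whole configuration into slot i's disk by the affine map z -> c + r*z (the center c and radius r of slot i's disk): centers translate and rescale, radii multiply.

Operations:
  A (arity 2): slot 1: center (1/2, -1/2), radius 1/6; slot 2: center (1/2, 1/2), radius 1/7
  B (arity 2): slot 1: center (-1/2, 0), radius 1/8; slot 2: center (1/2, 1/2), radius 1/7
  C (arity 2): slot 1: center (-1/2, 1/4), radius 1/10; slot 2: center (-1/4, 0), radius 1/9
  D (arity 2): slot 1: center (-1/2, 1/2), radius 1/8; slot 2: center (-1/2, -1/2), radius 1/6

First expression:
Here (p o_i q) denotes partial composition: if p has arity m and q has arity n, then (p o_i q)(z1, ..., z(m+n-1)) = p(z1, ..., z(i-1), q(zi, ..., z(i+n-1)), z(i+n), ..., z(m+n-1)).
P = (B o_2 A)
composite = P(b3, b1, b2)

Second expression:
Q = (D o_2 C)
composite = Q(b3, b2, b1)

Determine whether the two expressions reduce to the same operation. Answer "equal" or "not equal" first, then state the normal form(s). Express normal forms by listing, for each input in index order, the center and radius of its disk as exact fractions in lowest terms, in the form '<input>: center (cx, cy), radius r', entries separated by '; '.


not equal — first b1: center (4/7, 3/7), radius 1/42; b2: center (4/7, 4/7), radius 1/49; b3: center (-1/2, 0), radius 1/8, second b1: center (-13/24, -1/2), radius 1/54; b2: center (-7/12, -11/24), radius 1/60; b3: center (-1/2, 1/2), radius 1/8

The first expression, normalized: b1: center (4/7, 3/7), radius 1/42; b2: center (4/7, 4/7), radius 1/49; b3: center (-1/2, 0), radius 1/8
The second expression, normalized: b1: center (-13/24, -1/2), radius 1/54; b2: center (-7/12, -11/24), radius 1/60; b3: center (-1/2, 1/2), radius 1/8
The forms do not match — not equal.


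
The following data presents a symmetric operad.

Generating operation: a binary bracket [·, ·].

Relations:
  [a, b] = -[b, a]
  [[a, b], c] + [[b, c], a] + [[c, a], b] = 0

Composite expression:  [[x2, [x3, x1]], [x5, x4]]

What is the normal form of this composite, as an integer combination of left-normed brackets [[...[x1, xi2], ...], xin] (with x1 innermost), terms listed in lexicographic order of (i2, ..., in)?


-[[[[x1, x3], x2], x4], x5] + [[[[x1, x3], x2], x5], x4]

Expand each bracket as ab - ba; the x1-initial words give the coefficients.
Composite bracket: [[x2, [x3, x1]], [x5, x4]]
Expanding via [a, b] = ab - ba: 16 signed words (2^4 = 16).
Keep just the words that open with x1:
  from x1x3x2x4x5, sign -1: term -[[[[x1, x3], x2], x4], x5]
  from x1x3x2x5x4, sign +1: term +[[[[x1, x3], x2], x5], x4]


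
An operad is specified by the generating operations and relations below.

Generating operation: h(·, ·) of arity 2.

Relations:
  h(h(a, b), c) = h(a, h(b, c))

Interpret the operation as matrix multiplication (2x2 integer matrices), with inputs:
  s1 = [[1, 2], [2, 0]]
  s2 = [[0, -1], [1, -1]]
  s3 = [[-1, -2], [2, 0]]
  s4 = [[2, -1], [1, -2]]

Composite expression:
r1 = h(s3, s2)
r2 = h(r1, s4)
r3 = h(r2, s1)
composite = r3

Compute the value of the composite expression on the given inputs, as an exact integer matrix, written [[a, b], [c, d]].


h(s3, s2) = [[-2, 3], [0, -2]]
h(h(s3, s2), s4) = [[-1, -4], [-2, 4]]
h(h(h(s3, s2), s4), s1) = [[-9, -2], [6, -4]]

[[-9, -2], [6, -4]]


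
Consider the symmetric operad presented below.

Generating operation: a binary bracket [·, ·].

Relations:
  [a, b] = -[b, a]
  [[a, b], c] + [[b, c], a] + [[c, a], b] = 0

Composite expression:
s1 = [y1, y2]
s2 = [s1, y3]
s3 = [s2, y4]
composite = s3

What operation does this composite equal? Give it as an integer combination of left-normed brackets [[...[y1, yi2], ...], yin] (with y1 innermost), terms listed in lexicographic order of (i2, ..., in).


[[[y1, y2], y3], y4]

Left-normed coefficients sit on the y1-initial expansion words.
Composite bracket: [[[y1, y2], y3], y4]
Each bracket splits as ab - ba, giving 8 signed words (2^3 = 8).
Keep just the words that open with y1:
  y1y2y3y4 (sign +1) contributes +[[[y1, y2], y3], y4]


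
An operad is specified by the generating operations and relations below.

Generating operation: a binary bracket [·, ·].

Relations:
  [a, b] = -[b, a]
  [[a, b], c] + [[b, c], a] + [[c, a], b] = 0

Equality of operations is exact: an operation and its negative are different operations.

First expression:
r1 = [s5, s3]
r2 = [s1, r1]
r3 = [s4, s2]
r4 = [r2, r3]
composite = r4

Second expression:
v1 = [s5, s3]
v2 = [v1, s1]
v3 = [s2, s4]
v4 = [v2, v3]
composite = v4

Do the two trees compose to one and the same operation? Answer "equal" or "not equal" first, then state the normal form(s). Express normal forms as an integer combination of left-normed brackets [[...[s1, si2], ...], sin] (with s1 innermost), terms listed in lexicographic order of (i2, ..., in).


Reducing the first expression gives [[[[s1, s3], s5], s2], s4] - [[[[s1, s3], s5], s4], s2] - [[[[s1, s5], s3], s2], s4] + [[[[s1, s5], s3], s4], s2]
Reducing the second expression gives [[[[s1, s3], s5], s2], s4] - [[[[s1, s3], s5], s4], s2] - [[[[s1, s5], s3], s2], s4] + [[[[s1, s5], s3], s4], s2]
Identical normal forms: equal.

equal: each reduces to [[[[s1, s3], s5], s2], s4] - [[[[s1, s3], s5], s4], s2] - [[[[s1, s5], s3], s2], s4] + [[[[s1, s5], s3], s4], s2]


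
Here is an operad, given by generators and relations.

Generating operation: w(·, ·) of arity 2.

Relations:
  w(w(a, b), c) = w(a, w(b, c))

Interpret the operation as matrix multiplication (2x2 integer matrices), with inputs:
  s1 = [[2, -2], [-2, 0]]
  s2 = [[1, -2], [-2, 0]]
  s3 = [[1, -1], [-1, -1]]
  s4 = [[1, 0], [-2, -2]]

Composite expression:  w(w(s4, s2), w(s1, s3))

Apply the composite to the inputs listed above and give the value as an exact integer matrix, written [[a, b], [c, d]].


w(s4, s2) = [[1, -2], [2, 4]]
w(s1, s3) = [[4, 0], [-2, 2]]
w(w(s4, s2), w(s1, s3)) = [[8, -4], [0, 8]]

[[8, -4], [0, 8]]


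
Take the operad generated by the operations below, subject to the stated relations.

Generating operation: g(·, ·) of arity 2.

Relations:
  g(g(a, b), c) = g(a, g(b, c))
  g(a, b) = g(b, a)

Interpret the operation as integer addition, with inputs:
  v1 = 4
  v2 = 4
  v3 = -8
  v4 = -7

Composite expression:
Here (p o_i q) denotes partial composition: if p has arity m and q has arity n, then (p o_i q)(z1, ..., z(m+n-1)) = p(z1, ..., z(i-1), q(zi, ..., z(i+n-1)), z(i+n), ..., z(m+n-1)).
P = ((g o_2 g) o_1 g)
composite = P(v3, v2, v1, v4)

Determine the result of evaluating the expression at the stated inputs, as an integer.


-7


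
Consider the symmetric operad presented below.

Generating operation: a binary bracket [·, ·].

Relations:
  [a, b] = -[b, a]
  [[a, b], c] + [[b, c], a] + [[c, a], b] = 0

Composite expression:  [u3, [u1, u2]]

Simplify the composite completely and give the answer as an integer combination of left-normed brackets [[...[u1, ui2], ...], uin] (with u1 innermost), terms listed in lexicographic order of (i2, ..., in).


A multilinear Lie element is pinned by u1-initial words (u1 innermost).
Composite bracket: [u3, [u1, u2]]
Full expansion: 4 signed words from ab - ba (2^2 = 4).
Collect the words opening with u1:
  from u1u2u3, sign -1: term -[[u1, u2], u3]

-[[u1, u2], u3]


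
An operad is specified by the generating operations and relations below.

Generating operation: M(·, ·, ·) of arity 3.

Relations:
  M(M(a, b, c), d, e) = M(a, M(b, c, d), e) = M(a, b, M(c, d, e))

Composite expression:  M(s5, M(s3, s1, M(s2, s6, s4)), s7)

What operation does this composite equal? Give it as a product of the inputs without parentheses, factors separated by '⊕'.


s5 ⊕ s3 ⊕ s1 ⊕ s2 ⊕ s6 ⊕ s4 ⊕ s7

The M-tree's shape is irrelevant; the s-reading-order decides.
M(s2, s6, s4) linearizes to s2 ⊕ s6 ⊕ s4
M(s3, s1, M(s2, s6, s4)) linearizes to s3 ⊕ s1 ⊕ s2 ⊕ s6 ⊕ s4
M(s5, M(s3, s1, M(s2, s6, s4)), s7) linearizes to s5 ⊕ s3 ⊕ s1 ⊕ s2 ⊕ s6 ⊕ s4 ⊕ s7


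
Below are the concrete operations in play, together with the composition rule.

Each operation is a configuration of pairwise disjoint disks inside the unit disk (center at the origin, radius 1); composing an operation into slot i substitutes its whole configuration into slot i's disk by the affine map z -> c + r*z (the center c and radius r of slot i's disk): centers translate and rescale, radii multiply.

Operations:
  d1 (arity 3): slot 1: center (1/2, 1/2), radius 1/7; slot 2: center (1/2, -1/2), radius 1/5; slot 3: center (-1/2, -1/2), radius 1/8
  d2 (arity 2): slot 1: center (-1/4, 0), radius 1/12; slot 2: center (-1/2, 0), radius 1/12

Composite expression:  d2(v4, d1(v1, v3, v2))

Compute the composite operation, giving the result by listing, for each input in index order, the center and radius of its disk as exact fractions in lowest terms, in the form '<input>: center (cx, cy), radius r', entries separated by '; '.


Each v-disk chains the slot maps above it in d2; radii multiply.
v4: after 1 affine step, its disk has center (-1/4, 0), radius 1/12
v1: after 2 affine steps, its disk has center (-11/24, 1/24), radius 1/84
v3: after 2 affine steps, its disk has center (-11/24, -1/24), radius 1/60
v2: after 2 affine steps, its disk has center (-13/24, -1/24), radius 1/96

v1: center (-11/24, 1/24), radius 1/84; v2: center (-13/24, -1/24), radius 1/96; v3: center (-11/24, -1/24), radius 1/60; v4: center (-1/4, 0), radius 1/12
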